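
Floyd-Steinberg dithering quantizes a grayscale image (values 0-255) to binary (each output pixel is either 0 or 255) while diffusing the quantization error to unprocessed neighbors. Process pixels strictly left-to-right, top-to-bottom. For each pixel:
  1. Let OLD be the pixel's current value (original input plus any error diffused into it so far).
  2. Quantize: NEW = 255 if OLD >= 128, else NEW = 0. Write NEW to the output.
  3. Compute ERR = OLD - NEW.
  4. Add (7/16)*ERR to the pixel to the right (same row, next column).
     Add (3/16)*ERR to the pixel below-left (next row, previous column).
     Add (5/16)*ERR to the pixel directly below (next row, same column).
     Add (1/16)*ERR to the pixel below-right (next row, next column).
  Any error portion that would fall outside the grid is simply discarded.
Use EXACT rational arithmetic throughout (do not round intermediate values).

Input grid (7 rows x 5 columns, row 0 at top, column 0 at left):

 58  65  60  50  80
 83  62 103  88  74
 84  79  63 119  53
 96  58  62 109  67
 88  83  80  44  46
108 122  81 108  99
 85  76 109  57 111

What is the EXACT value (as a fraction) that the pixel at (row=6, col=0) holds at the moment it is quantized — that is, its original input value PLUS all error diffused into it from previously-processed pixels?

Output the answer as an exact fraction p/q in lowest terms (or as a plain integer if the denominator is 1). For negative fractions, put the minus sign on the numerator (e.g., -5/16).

(0,0): OLD=58 → NEW=0, ERR=58
(0,1): OLD=723/8 → NEW=0, ERR=723/8
(0,2): OLD=12741/128 → NEW=0, ERR=12741/128
(0,3): OLD=191587/2048 → NEW=0, ERR=191587/2048
(0,4): OLD=3962549/32768 → NEW=0, ERR=3962549/32768
(1,0): OLD=15113/128 → NEW=0, ERR=15113/128
(1,1): OLD=168127/1024 → NEW=255, ERR=-92993/1024
(1,2): OLD=3852331/32768 → NEW=0, ERR=3852331/32768
(1,3): OLD=25894991/131072 → NEW=255, ERR=-7528369/131072
(1,4): OLD=194003213/2097152 → NEW=0, ERR=194003213/2097152
(2,0): OLD=1701797/16384 → NEW=0, ERR=1701797/16384
(2,1): OLD=65790951/524288 → NEW=0, ERR=65790951/524288
(2,2): OLD=1159252597/8388608 → NEW=255, ERR=-979842443/8388608
(2,3): OLD=10018169743/134217728 → NEW=0, ERR=10018169743/134217728
(2,4): OLD=238315799849/2147483648 → NEW=0, ERR=238315799849/2147483648
(3,0): OLD=1274966741/8388608 → NEW=255, ERR=-864128299/8388608
(3,1): OLD=2465399473/67108864 → NEW=0, ERR=2465399473/67108864
(3,2): OLD=136169176043/2147483648 → NEW=0, ERR=136169176043/2147483648
(3,3): OLD=745494628499/4294967296 → NEW=255, ERR=-349722031981/4294967296
(3,4): OLD=4859890147711/68719476736 → NEW=0, ERR=4859890147711/68719476736
(4,0): OLD=67320346971/1073741824 → NEW=0, ERR=67320346971/1073741824
(4,1): OLD=4376097741403/34359738368 → NEW=0, ERR=4376097741403/34359738368
(4,2): OLD=78375639146933/549755813888 → NEW=255, ERR=-61812093394507/549755813888
(4,3): OLD=-117981988640165/8796093022208 → NEW=0, ERR=-117981988640165/8796093022208
(4,4): OLD=8042149516901885/140737488355328 → NEW=0, ERR=8042149516901885/140737488355328
(5,0): OLD=83273176639473/549755813888 → NEW=255, ERR=-56914555901967/549755813888
(5,1): OLD=436920507086739/4398046511104 → NEW=0, ERR=436920507086739/4398046511104
(5,2): OLD=13337991240314027/140737488355328 → NEW=0, ERR=13337991240314027/140737488355328
(5,3): OLD=83856078027675909/562949953421312 → NEW=255, ERR=-59696160094758651/562949953421312
(5,4): OLD=627131748621114791/9007199254740992 → NEW=0, ERR=627131748621114791/9007199254740992
(6,0): OLD=5015522540282977/70368744177664 → NEW=0, ERR=5015522540282977/70368744177664
Target (6,0): original=85, with diffused error = 5015522540282977/70368744177664

Answer: 5015522540282977/70368744177664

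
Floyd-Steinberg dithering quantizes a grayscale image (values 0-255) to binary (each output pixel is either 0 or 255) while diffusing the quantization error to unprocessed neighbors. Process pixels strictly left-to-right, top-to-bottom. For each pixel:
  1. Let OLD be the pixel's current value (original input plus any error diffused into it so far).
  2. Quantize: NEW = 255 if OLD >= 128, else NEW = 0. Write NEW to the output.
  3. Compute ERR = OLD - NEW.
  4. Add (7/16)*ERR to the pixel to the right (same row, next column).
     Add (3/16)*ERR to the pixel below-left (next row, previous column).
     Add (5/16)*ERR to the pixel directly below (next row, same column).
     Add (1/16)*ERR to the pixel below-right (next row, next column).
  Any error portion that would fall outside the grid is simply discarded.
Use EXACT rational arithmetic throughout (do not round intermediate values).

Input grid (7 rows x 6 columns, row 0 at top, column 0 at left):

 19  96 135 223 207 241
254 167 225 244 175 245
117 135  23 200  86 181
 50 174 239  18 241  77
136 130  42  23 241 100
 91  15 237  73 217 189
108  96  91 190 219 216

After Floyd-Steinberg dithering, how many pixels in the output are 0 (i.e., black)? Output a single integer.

(0,0): OLD=19 → NEW=0, ERR=19
(0,1): OLD=1669/16 → NEW=0, ERR=1669/16
(0,2): OLD=46243/256 → NEW=255, ERR=-19037/256
(0,3): OLD=780149/4096 → NEW=255, ERR=-264331/4096
(0,4): OLD=11715635/65536 → NEW=255, ERR=-4996045/65536
(0,5): OLD=217734501/1048576 → NEW=255, ERR=-49652379/1048576
(1,0): OLD=71551/256 → NEW=255, ERR=6271/256
(1,1): OLD=404601/2048 → NEW=255, ERR=-117639/2048
(1,2): OLD=11209965/65536 → NEW=255, ERR=-5501715/65536
(1,3): OLD=44083113/262144 → NEW=255, ERR=-22763607/262144
(1,4): OLD=1682322331/16777216 → NEW=0, ERR=1682322331/16777216
(1,5): OLD=72291765197/268435456 → NEW=255, ERR=3840723917/268435456
(2,0): OLD=3731779/32768 → NEW=0, ERR=3731779/32768
(2,1): OLD=160080657/1048576 → NEW=255, ERR=-107306223/1048576
(2,2): OLD=-1138799245/16777216 → NEW=0, ERR=-1138799245/16777216
(2,3): OLD=21034835099/134217728 → NEW=255, ERR=-13190685541/134217728
(2,4): OLD=307495614545/4294967296 → NEW=0, ERR=307495614545/4294967296
(2,5): OLD=15328627021127/68719476736 → NEW=255, ERR=-2194839546553/68719476736
(3,0): OLD=1114026771/16777216 → NEW=0, ERR=1114026771/16777216
(3,1): OLD=22207866007/134217728 → NEW=255, ERR=-12017654633/134217728
(3,2): OLD=165132893237/1073741824 → NEW=255, ERR=-108671271883/1073741824
(3,3): OLD=-3285400481121/68719476736 → NEW=0, ERR=-3285400481121/68719476736
(3,4): OLD=126622999226559/549755813888 → NEW=255, ERR=-13564733314881/549755813888
(3,5): OLD=533911886305489/8796093022208 → NEW=0, ERR=533911886305489/8796093022208
(4,0): OLD=300565883069/2147483648 → NEW=255, ERR=-247042447171/2147483648
(4,1): OLD=1266624282393/34359738368 → NEW=0, ERR=1266624282393/34359738368
(4,2): OLD=13128180702075/1099511627776 → NEW=0, ERR=13128180702075/1099511627776
(4,3): OLD=41017723148935/17592186044416 → NEW=0, ERR=41017723148935/17592186044416
(4,4): OLD=68314644913595639/281474976710656 → NEW=255, ERR=-3461474147621641/281474976710656
(4,5): OLD=504610402055357281/4503599627370496 → NEW=0, ERR=504610402055357281/4503599627370496
(5,0): OLD=34064256137307/549755813888 → NEW=0, ERR=34064256137307/549755813888
(5,1): OLD=856341070926091/17592186044416 → NEW=0, ERR=856341070926091/17592186044416
(5,2): OLD=37262888117553065/140737488355328 → NEW=255, ERR=1374828586944425/140737488355328
(5,3): OLD=344268182684049235/4503599627370496 → NEW=0, ERR=344268182684049235/4503599627370496
(5,4): OLD=2411723624562646835/9007199254740992 → NEW=255, ERR=114887814603693875/9007199254740992
(5,5): OLD=32977322096392297231/144115188075855872 → NEW=255, ERR=-3772050862950950129/144115188075855872
(6,0): OLD=38418601679498241/281474976710656 → NEW=255, ERR=-33357517381719039/281474976710656
(6,1): OLD=293040098893589357/4503599627370496 → NEW=0, ERR=293040098893589357/4503599627370496
(6,2): OLD=2520130546456725669/18014398509481984 → NEW=255, ERR=-2073541073461180251/18014398509481984
(6,3): OLD=47999652555029003953/288230376151711744 → NEW=255, ERR=-25499093363657490767/288230376151711744
(6,4): OLD=849248493340659985873/4611686018427387904 → NEW=255, ERR=-326731441358323929647/4611686018427387904
(6,5): OLD=13106161213181724332055/73786976294838206464 → NEW=255, ERR=-5709517742002018316265/73786976294838206464
Output grid:
  Row 0: ..####  (2 black, running=2)
  Row 1: ####.#  (1 black, running=3)
  Row 2: .#.#.#  (3 black, running=6)
  Row 3: .##.#.  (3 black, running=9)
  Row 4: #...#.  (4 black, running=13)
  Row 5: ..#.##  (3 black, running=16)
  Row 6: #.####  (1 black, running=17)

Answer: 17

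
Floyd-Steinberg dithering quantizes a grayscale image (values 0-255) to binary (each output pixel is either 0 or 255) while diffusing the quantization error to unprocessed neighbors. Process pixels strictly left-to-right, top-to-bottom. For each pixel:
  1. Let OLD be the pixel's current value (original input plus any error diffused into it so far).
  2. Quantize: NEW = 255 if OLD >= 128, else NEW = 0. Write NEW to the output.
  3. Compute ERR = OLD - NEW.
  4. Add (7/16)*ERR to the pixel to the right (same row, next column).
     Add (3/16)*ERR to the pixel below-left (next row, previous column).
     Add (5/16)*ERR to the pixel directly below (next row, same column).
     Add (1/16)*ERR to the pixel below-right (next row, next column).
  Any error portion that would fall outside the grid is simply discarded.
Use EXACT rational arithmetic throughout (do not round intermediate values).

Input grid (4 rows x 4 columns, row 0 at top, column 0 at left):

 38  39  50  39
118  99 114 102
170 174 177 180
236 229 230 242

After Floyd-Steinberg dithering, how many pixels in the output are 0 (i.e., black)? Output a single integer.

Answer: 7

Derivation:
(0,0): OLD=38 → NEW=0, ERR=38
(0,1): OLD=445/8 → NEW=0, ERR=445/8
(0,2): OLD=9515/128 → NEW=0, ERR=9515/128
(0,3): OLD=146477/2048 → NEW=0, ERR=146477/2048
(1,0): OLD=17959/128 → NEW=255, ERR=-14681/128
(1,1): OLD=84497/1024 → NEW=0, ERR=84497/1024
(1,2): OLD=6233061/32768 → NEW=255, ERR=-2122779/32768
(1,3): OLD=52771923/524288 → NEW=0, ERR=52771923/524288
(2,0): OLD=2451531/16384 → NEW=255, ERR=-1726389/16384
(2,1): OLD=70449513/524288 → NEW=255, ERR=-63243927/524288
(2,2): OLD=134229005/1048576 → NEW=255, ERR=-133157875/1048576
(2,3): OLD=2547584057/16777216 → NEW=255, ERR=-1730606023/16777216
(3,0): OLD=1513757467/8388608 → NEW=255, ERR=-625337573/8388608
(3,1): OLD=17219282373/134217728 → NEW=255, ERR=-17006238267/134217728
(3,2): OLD=231931541307/2147483648 → NEW=0, ERR=231931541307/2147483648
(3,3): OLD=8558282291485/34359738368 → NEW=255, ERR=-203450992355/34359738368
Output grid:
  Row 0: ....  (4 black, running=4)
  Row 1: #.#.  (2 black, running=6)
  Row 2: ####  (0 black, running=6)
  Row 3: ##.#  (1 black, running=7)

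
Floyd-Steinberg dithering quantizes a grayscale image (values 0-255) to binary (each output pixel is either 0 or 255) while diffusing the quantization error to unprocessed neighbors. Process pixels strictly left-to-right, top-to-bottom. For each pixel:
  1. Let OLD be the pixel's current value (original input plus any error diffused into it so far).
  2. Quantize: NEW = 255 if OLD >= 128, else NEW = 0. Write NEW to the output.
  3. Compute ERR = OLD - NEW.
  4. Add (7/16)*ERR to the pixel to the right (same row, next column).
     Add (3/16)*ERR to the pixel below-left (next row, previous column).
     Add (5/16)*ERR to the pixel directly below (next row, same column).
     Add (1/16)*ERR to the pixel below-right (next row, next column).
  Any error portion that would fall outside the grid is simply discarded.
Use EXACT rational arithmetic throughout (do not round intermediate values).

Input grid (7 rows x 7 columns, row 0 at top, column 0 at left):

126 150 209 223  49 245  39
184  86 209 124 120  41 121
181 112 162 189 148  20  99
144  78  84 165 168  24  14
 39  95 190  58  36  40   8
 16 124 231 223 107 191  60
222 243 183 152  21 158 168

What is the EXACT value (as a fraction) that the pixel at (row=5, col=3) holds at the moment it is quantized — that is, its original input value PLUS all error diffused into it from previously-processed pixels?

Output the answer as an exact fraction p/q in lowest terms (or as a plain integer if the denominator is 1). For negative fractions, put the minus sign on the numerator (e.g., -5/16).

Answer: 29383926129745407/140737488355328

Derivation:
(0,0): OLD=126 → NEW=0, ERR=126
(0,1): OLD=1641/8 → NEW=255, ERR=-399/8
(0,2): OLD=23959/128 → NEW=255, ERR=-8681/128
(0,3): OLD=395937/2048 → NEW=255, ERR=-126303/2048
(0,4): OLD=721511/32768 → NEW=0, ERR=721511/32768
(0,5): OLD=133501137/524288 → NEW=255, ERR=-192303/524288
(0,6): OLD=325809591/8388608 → NEW=0, ERR=325809591/8388608
(1,0): OLD=27395/128 → NEW=255, ERR=-5245/128
(1,1): OLD=48789/1024 → NEW=0, ERR=48789/1024
(1,2): OLD=6356025/32768 → NEW=255, ERR=-1999815/32768
(1,3): OLD=10212741/131072 → NEW=0, ERR=10212741/131072
(1,4): OLD=1317400111/8388608 → NEW=255, ERR=-821694929/8388608
(1,5): OLD=448906847/67108864 → NEW=0, ERR=448906847/67108864
(1,6): OLD=146072877489/1073741824 → NEW=255, ERR=-127731287631/1073741824
(2,0): OLD=2902071/16384 → NEW=255, ERR=-1275849/16384
(2,1): OLD=41322445/524288 → NEW=0, ERR=41322445/524288
(2,2): OLD=1635759271/8388608 → NEW=255, ERR=-503335769/8388608
(2,3): OLD=11067419951/67108864 → NEW=255, ERR=-6045340369/67108864
(2,4): OLD=45152127071/536870912 → NEW=0, ERR=45152127071/536870912
(2,5): OLD=523268896629/17179869184 → NEW=0, ERR=523268896629/17179869184
(2,6): OLD=20772212206211/274877906944 → NEW=0, ERR=20772212206211/274877906944
(3,0): OLD=1127791047/8388608 → NEW=255, ERR=-1011303993/8388608
(3,1): OLD=2266204219/67108864 → NEW=0, ERR=2266204219/67108864
(3,2): OLD=36538781921/536870912 → NEW=0, ERR=36538781921/536870912
(3,3): OLD=383634989591/2147483648 → NEW=255, ERR=-163973340649/2147483648
(3,4): OLD=44243521177031/274877906944 → NEW=255, ERR=-25850345093689/274877906944
(3,5): OLD=25948369009989/2199023255552 → NEW=0, ERR=25948369009989/2199023255552
(3,6): OLD=1572086699330523/35184372088832 → NEW=0, ERR=1572086699330523/35184372088832
(4,0): OLD=8222384073/1073741824 → NEW=0, ERR=8222384073/1073741824
(4,1): OLD=1960726378933/17179869184 → NEW=0, ERR=1960726378933/17179869184
(4,2): OLD=68442880183739/274877906944 → NEW=255, ERR=-1650986086981/274877906944
(4,3): OLD=39871839041145/2199023255552 → NEW=0, ERR=39871839041145/2199023255552
(4,4): OLD=210831435471899/17592186044416 → NEW=0, ERR=210831435471899/17592186044416
(4,5): OLD=28952923680257563/562949953421312 → NEW=0, ERR=28952923680257563/562949953421312
(4,6): OLD=407137778212729901/9007199254740992 → NEW=0, ERR=407137778212729901/9007199254740992
(5,0): OLD=10938016373743/274877906944 → NEW=0, ERR=10938016373743/274877906944
(5,1): OLD=387966982184741/2199023255552 → NEW=255, ERR=-172783947981019/2199023255552
(5,2): OLD=3611325683400339/17592186044416 → NEW=255, ERR=-874681757925741/17592186044416
(5,3): OLD=29383926129745407/140737488355328 → NEW=255, ERR=-6504133400863233/140737488355328
Target (5,3): original=223, with diffused error = 29383926129745407/140737488355328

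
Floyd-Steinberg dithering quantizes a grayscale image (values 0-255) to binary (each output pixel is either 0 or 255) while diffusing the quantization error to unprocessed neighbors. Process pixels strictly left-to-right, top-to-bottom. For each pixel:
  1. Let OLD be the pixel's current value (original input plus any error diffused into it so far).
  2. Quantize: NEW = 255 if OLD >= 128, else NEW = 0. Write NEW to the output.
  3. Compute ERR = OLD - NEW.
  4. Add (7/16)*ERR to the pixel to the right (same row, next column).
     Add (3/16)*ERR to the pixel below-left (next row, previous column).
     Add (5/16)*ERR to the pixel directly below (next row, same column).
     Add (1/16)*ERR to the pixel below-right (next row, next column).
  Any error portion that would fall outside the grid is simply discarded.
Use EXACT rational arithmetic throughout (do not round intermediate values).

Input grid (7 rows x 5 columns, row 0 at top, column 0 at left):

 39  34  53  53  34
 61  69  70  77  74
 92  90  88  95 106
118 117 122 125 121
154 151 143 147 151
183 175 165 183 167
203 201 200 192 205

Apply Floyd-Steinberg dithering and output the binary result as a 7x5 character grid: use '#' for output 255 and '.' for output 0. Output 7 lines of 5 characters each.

Answer: .....
.#.#.
..#..
#.#.#
#.#.#
##.##
#####

Derivation:
(0,0): OLD=39 → NEW=0, ERR=39
(0,1): OLD=817/16 → NEW=0, ERR=817/16
(0,2): OLD=19287/256 → NEW=0, ERR=19287/256
(0,3): OLD=352097/4096 → NEW=0, ERR=352097/4096
(0,4): OLD=4692903/65536 → NEW=0, ERR=4692903/65536
(1,0): OLD=21187/256 → NEW=0, ERR=21187/256
(1,1): OLD=282069/2048 → NEW=255, ERR=-240171/2048
(1,2): OLD=4033529/65536 → NEW=0, ERR=4033529/65536
(1,3): OLD=39039749/262144 → NEW=255, ERR=-27806971/262144
(1,4): OLD=232121967/4194304 → NEW=0, ERR=232121967/4194304
(2,0): OLD=3141623/32768 → NEW=0, ERR=3141623/32768
(2,1): OLD=117451661/1048576 → NEW=0, ERR=117451661/1048576
(2,2): OLD=2164587751/16777216 → NEW=255, ERR=-2113602329/16777216
(2,3): OLD=5625968325/268435456 → NEW=0, ERR=5625968325/268435456
(2,4): OLD=540453002787/4294967296 → NEW=0, ERR=540453002787/4294967296
(3,0): OLD=2834726151/16777216 → NEW=255, ERR=-1443463929/16777216
(3,1): OLD=12983268859/134217728 → NEW=0, ERR=12983268859/134217728
(3,2): OLD=583609118009/4294967296 → NEW=255, ERR=-511607542471/4294967296
(3,3): OLD=817379509105/8589934592 → NEW=0, ERR=817379509105/8589934592
(3,4): OLD=27936330948117/137438953472 → NEW=255, ERR=-7110602187243/137438953472
(4,0): OLD=311923731209/2147483648 → NEW=255, ERR=-235684599031/2147483648
(4,1): OLD=7250030224905/68719476736 → NEW=0, ERR=7250030224905/68719476736
(4,2): OLD=193316312822951/1099511627776 → NEW=255, ERR=-87059152259929/1099511627776
(4,3): OLD=2198134185170441/17592186044416 → NEW=0, ERR=2198134185170441/17592186044416
(4,4): OLD=55012868614313663/281474976710656 → NEW=255, ERR=-16763250446903617/281474976710656
(5,0): OLD=185251182712763/1099511627776 → NEW=255, ERR=-95124282370117/1099511627776
(5,1): OLD=1305458513845361/8796093022208 → NEW=255, ERR=-937545206817679/8796093022208
(5,2): OLD=34803416374103417/281474976710656 → NEW=0, ERR=34803416374103417/281474976710656
(5,3): OLD=292764121730476823/1125899906842624 → NEW=255, ERR=5659645485607703/1125899906842624
(5,4): OLD=2853437648395581133/18014398509481984 → NEW=255, ERR=-1740233971522324787/18014398509481984
(6,0): OLD=21952103220873867/140737488355328 → NEW=255, ERR=-13935956309734773/140737488355328
(6,1): OLD=640171336509914533/4503599627370496 → NEW=255, ERR=-508246568469561947/4503599627370496
(6,2): OLD=13225958738163567719/72057594037927936 → NEW=255, ERR=-5148727741508055961/72057594037927936
(6,3): OLD=175157788182855269933/1152921504606846976 → NEW=255, ERR=-118837195491890708947/1152921504606846976
(6,4): OLD=2398642772757341474683/18446744073709551616 → NEW=255, ERR=-2305276966038594187397/18446744073709551616
Row 0: .....
Row 1: .#.#.
Row 2: ..#..
Row 3: #.#.#
Row 4: #.#.#
Row 5: ##.##
Row 6: #####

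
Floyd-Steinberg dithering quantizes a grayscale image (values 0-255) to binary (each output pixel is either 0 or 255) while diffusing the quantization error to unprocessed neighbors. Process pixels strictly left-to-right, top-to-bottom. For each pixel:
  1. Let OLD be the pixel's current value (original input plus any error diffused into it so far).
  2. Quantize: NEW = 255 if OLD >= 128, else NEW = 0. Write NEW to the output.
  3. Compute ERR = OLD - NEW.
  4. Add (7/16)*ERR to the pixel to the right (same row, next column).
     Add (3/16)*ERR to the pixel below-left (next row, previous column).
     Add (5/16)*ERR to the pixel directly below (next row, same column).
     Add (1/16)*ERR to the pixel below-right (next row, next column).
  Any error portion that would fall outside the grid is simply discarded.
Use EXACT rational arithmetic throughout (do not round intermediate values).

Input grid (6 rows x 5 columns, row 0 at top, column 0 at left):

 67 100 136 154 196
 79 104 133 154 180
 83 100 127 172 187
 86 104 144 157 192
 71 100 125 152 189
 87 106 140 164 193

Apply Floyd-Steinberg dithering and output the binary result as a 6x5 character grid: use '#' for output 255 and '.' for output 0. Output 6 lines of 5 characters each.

Answer: .#.##
..#.#
#.##.
.#.##
..#.#
.#.##

Derivation:
(0,0): OLD=67 → NEW=0, ERR=67
(0,1): OLD=2069/16 → NEW=255, ERR=-2011/16
(0,2): OLD=20739/256 → NEW=0, ERR=20739/256
(0,3): OLD=775957/4096 → NEW=255, ERR=-268523/4096
(0,4): OLD=10965395/65536 → NEW=255, ERR=-5746285/65536
(1,0): OLD=19551/256 → NEW=0, ERR=19551/256
(1,1): OLD=240665/2048 → NEW=0, ERR=240665/2048
(1,2): OLD=12424333/65536 → NEW=255, ERR=-4287347/65536
(1,3): OLD=24514441/262144 → NEW=0, ERR=24514441/262144
(1,4): OLD=794464635/4194304 → NEW=255, ERR=-275082885/4194304
(2,0): OLD=4223779/32768 → NEW=255, ERR=-4132061/32768
(2,1): OLD=77658161/1048576 → NEW=0, ERR=77658161/1048576
(2,2): OLD=2748719571/16777216 → NEW=255, ERR=-1529470509/16777216
(2,3): OLD=38910670537/268435456 → NEW=255, ERR=-29540370743/268435456
(2,4): OLD=533452553535/4294967296 → NEW=0, ERR=533452553535/4294967296
(3,0): OLD=1014685299/16777216 → NEW=0, ERR=1014685299/16777216
(3,1): OLD=17264355319/134217728 → NEW=255, ERR=-16961165321/134217728
(3,2): OLD=189920712397/4294967296 → NEW=0, ERR=189920712397/4294967296
(3,3): OLD=1370498298149/8589934592 → NEW=255, ERR=-819935022811/8589934592
(3,4): OLD=25037967578521/137438953472 → NEW=255, ERR=-10008965556839/137438953472
(4,0): OLD=142175255005/2147483648 → NEW=0, ERR=142175255005/2147483648
(4,1): OLD=6978136366045/68719476736 → NEW=0, ERR=6978136366045/68719476736
(4,2): OLD=173117007834259/1099511627776 → NEW=255, ERR=-107258457248621/1099511627776
(4,3): OLD=1206849192421341/17592186044416 → NEW=0, ERR=1206849192421341/17592186044416
(4,4): OLD=53561750062169483/281474976710656 → NEW=255, ERR=-18214368999047797/281474976710656
(5,0): OLD=139339961515447/1099511627776 → NEW=0, ERR=139339961515447/1099511627776
(5,1): OLD=1574710359708261/8796093022208 → NEW=255, ERR=-668293360954779/8796093022208
(5,2): OLD=26876663593206797/281474976710656 → NEW=0, ERR=26876663593206797/281474976710656
(5,3): OLD=235293411845531459/1125899906842624 → NEW=255, ERR=-51811064399337661/1125899906842624
(5,4): OLD=2827052429868669169/18014398509481984 → NEW=255, ERR=-1766619190049236751/18014398509481984
Row 0: .#.##
Row 1: ..#.#
Row 2: #.##.
Row 3: .#.##
Row 4: ..#.#
Row 5: .#.##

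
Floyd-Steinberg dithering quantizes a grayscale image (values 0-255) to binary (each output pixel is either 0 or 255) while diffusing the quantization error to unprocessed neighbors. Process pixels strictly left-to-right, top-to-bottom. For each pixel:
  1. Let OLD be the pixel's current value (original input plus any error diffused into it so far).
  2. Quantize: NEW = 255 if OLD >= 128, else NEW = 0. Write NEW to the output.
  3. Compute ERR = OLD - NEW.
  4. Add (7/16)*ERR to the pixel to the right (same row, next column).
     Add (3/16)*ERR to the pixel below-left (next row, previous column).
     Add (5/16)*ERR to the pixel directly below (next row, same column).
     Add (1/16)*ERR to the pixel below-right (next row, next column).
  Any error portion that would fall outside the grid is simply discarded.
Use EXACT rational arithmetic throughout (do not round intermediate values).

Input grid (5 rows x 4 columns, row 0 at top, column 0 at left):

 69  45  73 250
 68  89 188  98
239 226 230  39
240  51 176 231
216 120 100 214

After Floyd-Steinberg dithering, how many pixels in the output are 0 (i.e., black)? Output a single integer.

(0,0): OLD=69 → NEW=0, ERR=69
(0,1): OLD=1203/16 → NEW=0, ERR=1203/16
(0,2): OLD=27109/256 → NEW=0, ERR=27109/256
(0,3): OLD=1213763/4096 → NEW=255, ERR=169283/4096
(1,0): OLD=26537/256 → NEW=0, ERR=26537/256
(1,1): OLD=372767/2048 → NEW=255, ERR=-149473/2048
(1,2): OLD=13212683/65536 → NEW=255, ERR=-3498997/65536
(1,3): OLD=98750013/1048576 → NEW=0, ERR=98750013/1048576
(2,0): OLD=8444613/32768 → NEW=255, ERR=88773/32768
(2,1): OLD=210601799/1048576 → NEW=255, ERR=-56785081/1048576
(2,2): OLD=425133027/2097152 → NEW=255, ERR=-109640733/2097152
(2,3): OLD=1416669943/33554432 → NEW=0, ERR=1416669943/33554432
(3,0): OLD=3870380277/16777216 → NEW=255, ERR=-407809803/16777216
(3,1): OLD=3706807339/268435456 → NEW=0, ERR=3706807339/268435456
(3,2): OLD=731154924245/4294967296 → NEW=255, ERR=-364061736235/4294967296
(3,3): OLD=14007891514707/68719476736 → NEW=255, ERR=-3515575052973/68719476736
(4,0): OLD=906208573713/4294967296 → NEW=255, ERR=-189008086767/4294967296
(4,1): OLD=3011620334899/34359738368 → NEW=0, ERR=3011620334899/34359738368
(4,2): OLD=113391126087251/1099511627776 → NEW=0, ERR=113391126087251/1099511627776
(4,3): OLD=4184019887401781/17592186044416 → NEW=255, ERR=-301987553924299/17592186044416
Output grid:
  Row 0: ...#  (3 black, running=3)
  Row 1: .##.  (2 black, running=5)
  Row 2: ###.  (1 black, running=6)
  Row 3: #.##  (1 black, running=7)
  Row 4: #..#  (2 black, running=9)

Answer: 9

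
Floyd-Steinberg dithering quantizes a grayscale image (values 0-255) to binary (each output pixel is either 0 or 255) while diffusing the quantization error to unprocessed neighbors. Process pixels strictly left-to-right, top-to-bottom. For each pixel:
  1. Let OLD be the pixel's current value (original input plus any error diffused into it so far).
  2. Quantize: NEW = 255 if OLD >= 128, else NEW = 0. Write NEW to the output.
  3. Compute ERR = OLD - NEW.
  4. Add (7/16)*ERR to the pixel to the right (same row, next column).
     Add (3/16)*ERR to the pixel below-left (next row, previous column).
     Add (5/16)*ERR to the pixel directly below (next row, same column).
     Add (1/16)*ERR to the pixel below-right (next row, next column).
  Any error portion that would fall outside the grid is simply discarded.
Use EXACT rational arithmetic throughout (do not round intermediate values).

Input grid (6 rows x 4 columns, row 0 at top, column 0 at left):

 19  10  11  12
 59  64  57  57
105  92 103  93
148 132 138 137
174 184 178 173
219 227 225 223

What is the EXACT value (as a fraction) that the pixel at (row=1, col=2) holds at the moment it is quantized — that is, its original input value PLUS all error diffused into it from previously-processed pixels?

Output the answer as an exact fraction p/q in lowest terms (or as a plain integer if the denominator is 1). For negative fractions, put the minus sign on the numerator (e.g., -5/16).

Answer: 7442573/65536

Derivation:
(0,0): OLD=19 → NEW=0, ERR=19
(0,1): OLD=293/16 → NEW=0, ERR=293/16
(0,2): OLD=4867/256 → NEW=0, ERR=4867/256
(0,3): OLD=83221/4096 → NEW=0, ERR=83221/4096
(1,0): OLD=17503/256 → NEW=0, ERR=17503/256
(1,1): OLD=213785/2048 → NEW=0, ERR=213785/2048
(1,2): OLD=7442573/65536 → NEW=0, ERR=7442573/65536
Target (1,2): original=57, with diffused error = 7442573/65536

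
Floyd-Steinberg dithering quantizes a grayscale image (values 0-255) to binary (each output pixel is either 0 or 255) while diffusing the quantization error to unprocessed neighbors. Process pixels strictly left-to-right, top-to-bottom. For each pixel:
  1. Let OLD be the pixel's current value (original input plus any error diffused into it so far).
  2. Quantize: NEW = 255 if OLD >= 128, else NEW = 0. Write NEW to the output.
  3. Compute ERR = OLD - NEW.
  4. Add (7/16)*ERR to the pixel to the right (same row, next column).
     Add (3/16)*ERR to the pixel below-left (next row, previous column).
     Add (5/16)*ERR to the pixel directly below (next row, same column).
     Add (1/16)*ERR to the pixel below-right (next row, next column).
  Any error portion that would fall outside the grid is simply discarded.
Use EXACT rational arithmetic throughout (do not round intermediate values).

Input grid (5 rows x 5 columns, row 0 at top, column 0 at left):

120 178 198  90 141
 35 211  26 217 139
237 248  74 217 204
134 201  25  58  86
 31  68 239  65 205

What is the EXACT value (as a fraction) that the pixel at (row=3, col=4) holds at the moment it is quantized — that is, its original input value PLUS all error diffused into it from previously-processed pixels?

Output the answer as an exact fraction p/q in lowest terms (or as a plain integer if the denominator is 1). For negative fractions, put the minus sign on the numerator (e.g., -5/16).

Answer: 1753082737111/17179869184

Derivation:
(0,0): OLD=120 → NEW=0, ERR=120
(0,1): OLD=461/2 → NEW=255, ERR=-49/2
(0,2): OLD=5993/32 → NEW=255, ERR=-2167/32
(0,3): OLD=30911/512 → NEW=0, ERR=30911/512
(0,4): OLD=1371449/8192 → NEW=255, ERR=-717511/8192
(1,0): OLD=2173/32 → NEW=0, ERR=2173/32
(1,1): OLD=58331/256 → NEW=255, ERR=-6949/256
(1,2): OLD=22535/8192 → NEW=0, ERR=22535/8192
(1,3): OLD=7091491/32768 → NEW=255, ERR=-1264349/32768
(1,4): OLD=51653673/524288 → NEW=0, ERR=51653673/524288
(2,0): OLD=1036825/4096 → NEW=255, ERR=-7655/4096
(2,1): OLD=31910739/131072 → NEW=255, ERR=-1512621/131072
(2,2): OLD=127673625/2097152 → NEW=0, ERR=127673625/2097152
(2,3): OLD=8396048475/33554432 → NEW=255, ERR=-160331685/33554432
(2,4): OLD=123633826237/536870912 → NEW=255, ERR=-13268256323/536870912
(3,0): OLD=275255705/2097152 → NEW=255, ERR=-259518055/2097152
(3,1): OLD=2592953141/16777216 → NEW=255, ERR=-1685236939/16777216
(3,2): OLD=-825880377/536870912 → NEW=0, ERR=-825880377/536870912
(3,3): OLD=59061023491/1073741824 → NEW=0, ERR=59061023491/1073741824
(3,4): OLD=1753082737111/17179869184 → NEW=0, ERR=1753082737111/17179869184
Target (3,4): original=86, with diffused error = 1753082737111/17179869184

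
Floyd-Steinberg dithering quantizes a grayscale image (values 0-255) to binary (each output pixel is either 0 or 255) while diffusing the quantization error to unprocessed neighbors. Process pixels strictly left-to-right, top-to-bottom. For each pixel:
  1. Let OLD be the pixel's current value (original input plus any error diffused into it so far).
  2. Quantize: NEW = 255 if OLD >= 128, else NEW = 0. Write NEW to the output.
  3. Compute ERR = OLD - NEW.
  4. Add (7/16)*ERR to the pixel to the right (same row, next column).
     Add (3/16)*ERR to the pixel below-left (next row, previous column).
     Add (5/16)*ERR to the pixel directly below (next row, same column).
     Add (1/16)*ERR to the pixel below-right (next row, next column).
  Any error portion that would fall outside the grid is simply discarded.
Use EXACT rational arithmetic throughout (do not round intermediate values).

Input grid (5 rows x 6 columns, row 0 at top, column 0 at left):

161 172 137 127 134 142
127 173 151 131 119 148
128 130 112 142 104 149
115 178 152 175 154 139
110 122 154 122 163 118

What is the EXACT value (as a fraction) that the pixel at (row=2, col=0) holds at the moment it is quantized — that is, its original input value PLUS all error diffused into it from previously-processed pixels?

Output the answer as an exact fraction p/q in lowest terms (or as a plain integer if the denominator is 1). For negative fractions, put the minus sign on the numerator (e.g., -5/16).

Answer: 2236281/16384

Derivation:
(0,0): OLD=161 → NEW=255, ERR=-94
(0,1): OLD=1047/8 → NEW=255, ERR=-993/8
(0,2): OLD=10585/128 → NEW=0, ERR=10585/128
(0,3): OLD=334191/2048 → NEW=255, ERR=-188049/2048
(0,4): OLD=3074569/32768 → NEW=0, ERR=3074569/32768
(0,5): OLD=95970879/524288 → NEW=255, ERR=-37722561/524288
(1,0): OLD=9517/128 → NEW=0, ERR=9517/128
(1,1): OLD=180603/1024 → NEW=255, ERR=-80517/1024
(1,2): OLD=3849175/32768 → NEW=0, ERR=3849175/32768
(1,3): OLD=23128875/131072 → NEW=255, ERR=-10294485/131072
(1,4): OLD=794656065/8388608 → NEW=0, ERR=794656065/8388608
(1,5): OLD=23196100983/134217728 → NEW=255, ERR=-11029419657/134217728
(2,0): OLD=2236281/16384 → NEW=255, ERR=-1941639/16384
Target (2,0): original=128, with diffused error = 2236281/16384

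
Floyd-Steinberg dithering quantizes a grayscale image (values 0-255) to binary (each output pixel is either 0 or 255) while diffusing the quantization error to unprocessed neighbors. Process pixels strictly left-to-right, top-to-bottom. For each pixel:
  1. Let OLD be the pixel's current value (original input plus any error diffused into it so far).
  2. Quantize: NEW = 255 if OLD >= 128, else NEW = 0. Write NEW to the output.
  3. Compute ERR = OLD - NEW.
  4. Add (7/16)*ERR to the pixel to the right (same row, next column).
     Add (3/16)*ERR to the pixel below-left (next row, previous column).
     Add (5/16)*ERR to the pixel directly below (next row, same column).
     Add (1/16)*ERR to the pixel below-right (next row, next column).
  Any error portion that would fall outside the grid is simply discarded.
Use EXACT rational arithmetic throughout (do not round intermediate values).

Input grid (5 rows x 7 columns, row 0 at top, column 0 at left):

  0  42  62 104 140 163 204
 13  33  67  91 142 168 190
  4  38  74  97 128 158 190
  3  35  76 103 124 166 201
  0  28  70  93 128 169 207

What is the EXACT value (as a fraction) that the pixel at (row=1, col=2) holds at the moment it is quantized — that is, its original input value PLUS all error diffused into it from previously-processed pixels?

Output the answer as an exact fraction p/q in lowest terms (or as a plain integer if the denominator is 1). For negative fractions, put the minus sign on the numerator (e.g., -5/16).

(0,0): OLD=0 → NEW=0, ERR=0
(0,1): OLD=42 → NEW=0, ERR=42
(0,2): OLD=643/8 → NEW=0, ERR=643/8
(0,3): OLD=17813/128 → NEW=255, ERR=-14827/128
(0,4): OLD=182931/2048 → NEW=0, ERR=182931/2048
(0,5): OLD=6621701/32768 → NEW=255, ERR=-1734139/32768
(0,6): OLD=94815779/524288 → NEW=255, ERR=-38877661/524288
(1,0): OLD=167/8 → NEW=0, ERR=167/8
(1,1): OLD=4501/64 → NEW=0, ERR=4501/64
(1,2): OLD=212565/2048 → NEW=0, ERR=212565/2048
Target (1,2): original=67, with diffused error = 212565/2048

Answer: 212565/2048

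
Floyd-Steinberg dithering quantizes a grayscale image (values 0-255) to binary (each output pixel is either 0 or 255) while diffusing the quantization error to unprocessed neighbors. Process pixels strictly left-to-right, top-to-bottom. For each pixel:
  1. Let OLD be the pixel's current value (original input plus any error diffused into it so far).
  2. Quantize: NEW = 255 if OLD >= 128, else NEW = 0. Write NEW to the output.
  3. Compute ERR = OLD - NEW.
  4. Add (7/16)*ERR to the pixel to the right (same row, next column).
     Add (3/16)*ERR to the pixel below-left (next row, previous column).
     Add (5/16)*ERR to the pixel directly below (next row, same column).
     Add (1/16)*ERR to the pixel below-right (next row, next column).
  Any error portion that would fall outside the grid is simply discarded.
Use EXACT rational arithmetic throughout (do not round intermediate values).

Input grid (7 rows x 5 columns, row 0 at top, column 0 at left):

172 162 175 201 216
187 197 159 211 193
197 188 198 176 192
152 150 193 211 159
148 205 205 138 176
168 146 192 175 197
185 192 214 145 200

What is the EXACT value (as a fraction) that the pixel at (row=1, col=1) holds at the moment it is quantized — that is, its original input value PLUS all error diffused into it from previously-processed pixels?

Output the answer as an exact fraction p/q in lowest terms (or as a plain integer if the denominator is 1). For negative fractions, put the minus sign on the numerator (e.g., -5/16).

(0,0): OLD=172 → NEW=255, ERR=-83
(0,1): OLD=2011/16 → NEW=0, ERR=2011/16
(0,2): OLD=58877/256 → NEW=255, ERR=-6403/256
(0,3): OLD=778475/4096 → NEW=255, ERR=-266005/4096
(0,4): OLD=12293741/65536 → NEW=255, ERR=-4417939/65536
(1,0): OLD=47265/256 → NEW=255, ERR=-18015/256
(1,1): OLD=400615/2048 → NEW=255, ERR=-121625/2048
Target (1,1): original=197, with diffused error = 400615/2048

Answer: 400615/2048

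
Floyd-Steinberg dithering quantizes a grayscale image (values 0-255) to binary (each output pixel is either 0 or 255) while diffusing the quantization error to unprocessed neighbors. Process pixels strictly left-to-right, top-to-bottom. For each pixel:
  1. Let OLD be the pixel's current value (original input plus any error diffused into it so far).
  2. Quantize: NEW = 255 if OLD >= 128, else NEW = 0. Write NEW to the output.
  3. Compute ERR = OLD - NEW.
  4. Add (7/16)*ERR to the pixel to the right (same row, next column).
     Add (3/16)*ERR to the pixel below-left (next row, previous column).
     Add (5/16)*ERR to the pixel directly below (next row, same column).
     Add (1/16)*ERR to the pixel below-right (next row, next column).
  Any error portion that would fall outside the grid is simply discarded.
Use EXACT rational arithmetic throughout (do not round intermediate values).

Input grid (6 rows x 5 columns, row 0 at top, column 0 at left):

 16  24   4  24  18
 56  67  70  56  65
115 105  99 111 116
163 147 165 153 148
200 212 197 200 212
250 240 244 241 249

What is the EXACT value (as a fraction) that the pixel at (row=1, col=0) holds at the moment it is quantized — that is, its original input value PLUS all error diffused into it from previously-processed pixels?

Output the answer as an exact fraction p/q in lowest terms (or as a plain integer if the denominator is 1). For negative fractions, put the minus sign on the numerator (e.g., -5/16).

(0,0): OLD=16 → NEW=0, ERR=16
(0,1): OLD=31 → NEW=0, ERR=31
(0,2): OLD=281/16 → NEW=0, ERR=281/16
(0,3): OLD=8111/256 → NEW=0, ERR=8111/256
(0,4): OLD=130505/4096 → NEW=0, ERR=130505/4096
(1,0): OLD=1069/16 → NEW=0, ERR=1069/16
Target (1,0): original=56, with diffused error = 1069/16

Answer: 1069/16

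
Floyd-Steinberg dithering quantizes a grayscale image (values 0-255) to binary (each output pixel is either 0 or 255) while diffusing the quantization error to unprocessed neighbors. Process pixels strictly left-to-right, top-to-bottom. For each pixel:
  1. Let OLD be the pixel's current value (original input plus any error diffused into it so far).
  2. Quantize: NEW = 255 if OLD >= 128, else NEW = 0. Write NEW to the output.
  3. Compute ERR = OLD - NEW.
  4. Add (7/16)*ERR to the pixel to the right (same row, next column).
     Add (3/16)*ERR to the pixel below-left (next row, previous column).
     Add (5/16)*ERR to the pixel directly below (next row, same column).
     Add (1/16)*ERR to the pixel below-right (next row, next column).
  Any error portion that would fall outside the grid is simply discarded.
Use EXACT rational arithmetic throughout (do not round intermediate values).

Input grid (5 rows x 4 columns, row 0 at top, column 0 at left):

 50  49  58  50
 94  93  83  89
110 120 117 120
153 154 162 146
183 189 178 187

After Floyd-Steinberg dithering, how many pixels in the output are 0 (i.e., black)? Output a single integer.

Answer: 10

Derivation:
(0,0): OLD=50 → NEW=0, ERR=50
(0,1): OLD=567/8 → NEW=0, ERR=567/8
(0,2): OLD=11393/128 → NEW=0, ERR=11393/128
(0,3): OLD=182151/2048 → NEW=0, ERR=182151/2048
(1,0): OLD=15733/128 → NEW=0, ERR=15733/128
(1,1): OLD=193267/1024 → NEW=255, ERR=-67853/1024
(1,2): OLD=3372847/32768 → NEW=0, ERR=3372847/32768
(1,3): OLD=87760249/524288 → NEW=255, ERR=-45933191/524288
(2,0): OLD=2228001/16384 → NEW=255, ERR=-1949919/16384
(2,1): OLD=38905403/524288 → NEW=0, ERR=38905403/524288
(2,2): OLD=168886551/1048576 → NEW=255, ERR=-98500329/1048576
(2,3): OLD=972362811/16777216 → NEW=0, ERR=972362811/16777216
(3,0): OLD=1088186193/8388608 → NEW=255, ERR=-1050908847/8388608
(3,1): OLD=13063233999/134217728 → NEW=0, ERR=13063233999/134217728
(3,2): OLD=409591269041/2147483648 → NEW=255, ERR=-138017061199/2147483648
(3,3): OLD=4470985898583/34359738368 → NEW=255, ERR=-4290747385257/34359738368
(4,0): OLD=348106501821/2147483648 → NEW=255, ERR=-199501828419/2147483648
(4,1): OLD=2729726312055/17179869184 → NEW=255, ERR=-1651140329865/17179869184
(4,2): OLD=54171151106007/549755813888 → NEW=0, ERR=54171151106007/549755813888
(4,3): OLD=1645475294407441/8796093022208 → NEW=255, ERR=-597528426255599/8796093022208
Output grid:
  Row 0: ....  (4 black, running=4)
  Row 1: .#.#  (2 black, running=6)
  Row 2: #.#.  (2 black, running=8)
  Row 3: #.##  (1 black, running=9)
  Row 4: ##.#  (1 black, running=10)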